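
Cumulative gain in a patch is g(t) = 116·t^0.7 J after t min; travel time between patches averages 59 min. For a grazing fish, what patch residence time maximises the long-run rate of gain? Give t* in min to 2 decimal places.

Optimal t* satisfies g'(t*) = g(t*)/(T + t*).
g'(t) = 0.7·116·t^-0.3. Setting 0.7·116·t^-0.3 = 116·t^0.7/(59+t) gives 0.7(59+t) = t, so 0.30·t = 0.7×59.
t* = 0.7×59/0.30 = 137.7 min.

137.67 min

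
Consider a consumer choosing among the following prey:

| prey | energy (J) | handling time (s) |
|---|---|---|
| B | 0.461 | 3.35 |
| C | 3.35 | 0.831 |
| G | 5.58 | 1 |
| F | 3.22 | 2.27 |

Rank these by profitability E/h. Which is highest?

In descending order of E/h:
G: 5.58/1 = 5.58 J/s
C: 3.35/0.831 = 4.03 J/s
F: 3.22/2.27 = 1.42 J/s
B: 0.461/3.35 = 0.138 J/s

G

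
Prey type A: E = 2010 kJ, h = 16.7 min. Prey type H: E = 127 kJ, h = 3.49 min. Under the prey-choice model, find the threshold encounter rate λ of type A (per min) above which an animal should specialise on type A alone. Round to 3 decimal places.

Drop type H once their profitability E₂/h₂ falls below the rate achievable on type A alone: E₂/h₂ = λE₁/(1 + λh₁).
Solve for λ: λE₁h₂ = E₂(1 + λh₁) → λ(E₁h₂ − E₂h₁) = E₂ → λ = E₂/(E₁h₂ − E₂h₁).
λ = 127/(2010×3.49 − 127×16.7) = 127/4894 = 0.02595 per min.

0.026 per min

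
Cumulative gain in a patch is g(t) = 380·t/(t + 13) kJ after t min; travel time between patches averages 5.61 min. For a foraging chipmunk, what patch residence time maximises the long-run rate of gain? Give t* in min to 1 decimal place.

Optimal t* satisfies g'(t*) = g(t*)/(T + t*).
g'(t) = 380·13/(t + 13)². Setting 380·13/(t+13)² = 380t/[(t+13)(5.61+t)] gives 13(5.61+t) = t(t+13), so t² = 13×5.61 = 72.93.
t* = √72.93 = 8.54 min.

8.5 min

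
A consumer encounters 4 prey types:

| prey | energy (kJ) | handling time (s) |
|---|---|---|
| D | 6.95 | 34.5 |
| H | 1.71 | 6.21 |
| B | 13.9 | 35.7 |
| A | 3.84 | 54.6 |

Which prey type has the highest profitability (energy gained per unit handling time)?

B

Profitability E/h (kJ/s): D = 6.95/34.5 = 0.201, H = 1.71/6.21 = 0.275, B = 13.9/35.7 = 0.389, A = 3.84/54.6 = 0.0703.
Ranked: B > H > D > A.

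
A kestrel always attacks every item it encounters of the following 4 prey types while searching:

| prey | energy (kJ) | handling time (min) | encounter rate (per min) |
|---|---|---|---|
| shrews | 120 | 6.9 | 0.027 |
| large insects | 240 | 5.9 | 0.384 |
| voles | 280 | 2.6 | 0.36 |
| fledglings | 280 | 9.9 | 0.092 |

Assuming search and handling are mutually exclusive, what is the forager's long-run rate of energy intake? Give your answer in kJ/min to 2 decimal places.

R = (0.027×120 + 0.384×240 + 0.36×280 + 0.092×280) / (1 + 0.027×6.9 + 0.384×5.9 + 0.36×2.6 + 0.092×9.9) = 222/5.299 = 41.89 kJ/min.

41.89 kJ/min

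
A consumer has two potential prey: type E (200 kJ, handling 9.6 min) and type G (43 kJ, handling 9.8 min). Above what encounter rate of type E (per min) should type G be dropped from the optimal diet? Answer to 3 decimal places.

At the threshold, the rate on type E alone equals the profitability of type G: λ·200/(1 + λ·9.6) = 43/9.8 = 4.388.
Rearranging, λ(200 − 4.388×9.6) = 4.388, so λ = 4.388/157.9 = 0.02779 per min.

0.028 per min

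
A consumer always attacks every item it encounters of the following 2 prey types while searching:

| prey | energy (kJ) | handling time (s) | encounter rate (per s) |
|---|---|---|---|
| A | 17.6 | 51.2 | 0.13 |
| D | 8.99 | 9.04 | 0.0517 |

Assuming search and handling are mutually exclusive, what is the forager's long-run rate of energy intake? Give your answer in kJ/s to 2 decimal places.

Energy encountered per unit search time: 0.13×17.6 + 0.0517×8.99 = 2.753 kJ/s.
Handling time per unit search time: 0.13×51.2 + 0.0517×9.04 = 7.123.
Rate = 2.753/(1 + 7.123) = 0.3389 kJ/s.

0.34 kJ/s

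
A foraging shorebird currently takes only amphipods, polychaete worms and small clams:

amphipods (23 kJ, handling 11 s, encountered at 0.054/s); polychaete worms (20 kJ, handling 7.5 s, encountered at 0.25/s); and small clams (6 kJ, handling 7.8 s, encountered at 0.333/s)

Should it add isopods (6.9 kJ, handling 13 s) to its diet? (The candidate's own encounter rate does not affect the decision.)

Intake rate on the current diet: R = (0.054×23 + 0.25×20 + 0.333×6) / (1 + 0.054×11 + 0.25×7.5 + 0.333×7.8) = 8.24/6.066 = 1.358 kJ/s.
Profitability of isopods: 6.9/13 = 0.5308 kJ/s.
0.5308 < 1.358, so adding isopods would lower the average — exclude it.

No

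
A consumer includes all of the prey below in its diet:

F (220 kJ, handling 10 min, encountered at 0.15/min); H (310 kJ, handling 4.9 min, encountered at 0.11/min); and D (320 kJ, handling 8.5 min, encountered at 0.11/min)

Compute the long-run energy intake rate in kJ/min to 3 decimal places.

R = Σλ_iE_i / (1 + Σλ_ih_i)
Numerator: 0.15×220 + 0.11×310 + 0.11×320 = 102.3
Denominator: 1 + 0.15×10 + 0.11×4.9 + 0.11×8.5 = 3.974
R = 102.3/3.974 = 25.74 kJ/min

25.742 kJ/min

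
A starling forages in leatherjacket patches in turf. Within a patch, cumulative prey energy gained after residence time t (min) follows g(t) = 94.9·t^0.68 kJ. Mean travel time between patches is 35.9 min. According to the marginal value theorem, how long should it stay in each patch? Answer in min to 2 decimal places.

76.29 min

Maximise g(t)/(T+t): set derivative to zero → g'(t)(T+t) = g(t).
g'(t) = 0.68·94.9·t^-0.32. Setting 0.68·94.9·t^-0.32 = 94.9·t^0.68/(35.9+t) gives 0.68(35.9+t) = t, so 0.32·t = 0.68×35.9.
t* = 0.68×35.9/0.32 = 76.29 min.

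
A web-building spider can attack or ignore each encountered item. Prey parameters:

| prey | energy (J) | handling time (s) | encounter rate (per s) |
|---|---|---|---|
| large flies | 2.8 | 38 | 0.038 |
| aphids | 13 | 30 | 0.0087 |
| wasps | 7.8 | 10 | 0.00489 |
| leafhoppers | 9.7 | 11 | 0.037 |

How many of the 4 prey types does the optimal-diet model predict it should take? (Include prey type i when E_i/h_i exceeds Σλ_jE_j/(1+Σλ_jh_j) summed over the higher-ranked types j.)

Rank by E/h (J/s): leafhoppers 0.882, wasps 0.78, aphids 0.433, large flies 0.0737. Include each in turn until the next type's E/h falls below the running intake rate.
Rate on top 1: 0.2551. wasps: 0.78 > 0.2551 → include.
Rate on top 2: 0.2727. aphids: 0.433 > 0.2727 → include.
Rate on top 3: 0.2971. large flies: 0.0737 < 0.2971 → exclude; stop.
Optimal diet: leafhoppers, wasps, aphids — 3 of 4 types.

3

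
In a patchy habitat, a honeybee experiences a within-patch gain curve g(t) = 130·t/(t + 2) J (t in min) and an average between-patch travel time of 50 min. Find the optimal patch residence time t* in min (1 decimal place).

Maximise g(t)/(T+t): set derivative to zero → g'(t)(T+t) = g(t).
g'(t) = 130·2/(t + 2)². Setting 130·2/(t+2)² = 130t/[(t+2)(50+t)] gives 2(50+t) = t(t+2), so t² = 2×50 = 100.
t* = √100 = 10 min.

10.0 min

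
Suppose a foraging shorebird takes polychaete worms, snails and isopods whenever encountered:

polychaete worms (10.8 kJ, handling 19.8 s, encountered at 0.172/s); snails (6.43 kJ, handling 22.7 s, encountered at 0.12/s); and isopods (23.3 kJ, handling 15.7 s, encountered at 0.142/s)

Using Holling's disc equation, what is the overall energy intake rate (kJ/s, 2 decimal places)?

Energy encountered per unit search time: 0.172×10.8 + 0.12×6.43 + 0.142×23.3 = 5.938 kJ/s.
Handling time per unit search time: 0.172×19.8 + 0.12×22.7 + 0.142×15.7 = 8.359.
Rate = 5.938/(1 + 8.359) = 0.6344 kJ/s.

0.63 kJ/s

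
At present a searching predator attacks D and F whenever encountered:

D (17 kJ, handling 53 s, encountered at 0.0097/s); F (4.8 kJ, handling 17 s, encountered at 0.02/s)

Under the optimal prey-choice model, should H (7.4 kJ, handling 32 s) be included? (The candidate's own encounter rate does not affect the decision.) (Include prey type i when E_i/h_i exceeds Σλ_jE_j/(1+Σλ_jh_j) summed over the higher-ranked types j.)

Intake rate on the current diet: R = (0.0097×17 + 0.02×4.8) / (1 + 0.0097×53 + 0.02×17) = 0.2609/1.854 = 0.1407 kJ/s.
H: E/h = 7.4/32 = 0.2313 kJ/s.
0.2313 > 0.1407, so adding H raises the average — include it.

Yes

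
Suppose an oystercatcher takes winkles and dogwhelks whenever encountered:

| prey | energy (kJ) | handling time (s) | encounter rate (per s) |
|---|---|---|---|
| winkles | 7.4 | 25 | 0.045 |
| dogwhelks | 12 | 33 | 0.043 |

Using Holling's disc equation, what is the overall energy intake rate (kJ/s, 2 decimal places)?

Energy encountered per unit search time: 0.045×7.4 + 0.043×12 = 0.849 kJ/s.
Handling time per unit search time: 0.045×25 + 0.043×33 = 2.544.
Rate = 0.849/(1 + 2.544) = 0.2396 kJ/s.

0.24 kJ/s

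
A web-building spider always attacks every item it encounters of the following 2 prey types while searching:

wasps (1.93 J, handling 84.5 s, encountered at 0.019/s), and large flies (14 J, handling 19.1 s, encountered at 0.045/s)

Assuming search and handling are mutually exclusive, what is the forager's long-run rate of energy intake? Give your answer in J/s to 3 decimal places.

0.192 J/s

R = (0.019×1.93 + 0.045×14) / (1 + 0.019×84.5 + 0.045×19.1) = 0.6667/3.465 = 0.1924 J/s.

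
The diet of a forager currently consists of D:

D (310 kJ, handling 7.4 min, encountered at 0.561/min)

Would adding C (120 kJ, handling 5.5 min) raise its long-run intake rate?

On D alone, R = ΣλE/(1+Σλh) = 173.9/5.151 = 33.76 kJ/min.
Profitability of C: 120/5.5 = 21.82 kJ/min.
Since 21.82 < R, time spent handling C is better spent searching.

No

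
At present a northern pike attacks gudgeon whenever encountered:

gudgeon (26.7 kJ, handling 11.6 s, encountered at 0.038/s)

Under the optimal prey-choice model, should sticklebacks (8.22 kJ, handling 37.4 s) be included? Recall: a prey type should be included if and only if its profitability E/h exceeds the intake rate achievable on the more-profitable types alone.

No

On gudgeon alone, R = ΣλE/(1+Σλh) = 1.015/1.441 = 0.7042 kJ/s.
sticklebacks: E/h = 8.22/37.4 = 0.2198 kJ/s.
Since 0.2198 < R, time spent handling sticklebacks is better spent searching.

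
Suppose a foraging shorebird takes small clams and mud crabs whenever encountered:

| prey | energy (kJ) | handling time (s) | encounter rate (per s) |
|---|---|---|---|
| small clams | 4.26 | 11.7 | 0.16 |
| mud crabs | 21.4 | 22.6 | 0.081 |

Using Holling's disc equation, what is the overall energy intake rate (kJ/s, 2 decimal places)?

0.51 kJ/s

R = Σλ_iE_i / (1 + Σλ_ih_i)
Numerator: 0.16×4.26 + 0.081×21.4 = 2.415
Denominator: 1 + 0.16×11.7 + 0.081×22.6 = 4.703
R = 2.415/4.703 = 0.5135 kJ/s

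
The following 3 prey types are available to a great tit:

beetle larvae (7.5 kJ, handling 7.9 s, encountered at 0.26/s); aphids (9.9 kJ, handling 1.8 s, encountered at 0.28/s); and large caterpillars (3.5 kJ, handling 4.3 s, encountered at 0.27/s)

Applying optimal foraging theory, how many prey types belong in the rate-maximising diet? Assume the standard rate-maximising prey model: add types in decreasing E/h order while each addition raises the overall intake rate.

Profitabilities (E/h, kJ/s): aphids 5.5, beetle larvae 0.949, large caterpillars 0.814. Add prey in this order while the next type's profitability exceeds the intake rate on those already taken.
Rate on top 1: 1.843. beetle larvae: 0.949 < 1.843 → exclude; stop.
Optimal diet: aphids — 1 of 3 types.

1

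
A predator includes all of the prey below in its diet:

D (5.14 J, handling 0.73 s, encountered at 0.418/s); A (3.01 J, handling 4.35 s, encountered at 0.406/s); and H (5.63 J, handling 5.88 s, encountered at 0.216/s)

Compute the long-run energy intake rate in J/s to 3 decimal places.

R = Σλ_iE_i / (1 + Σλ_ih_i)
Numerator: 0.418×5.14 + 0.406×3.01 + 0.216×5.63 = 4.587
Denominator: 1 + 0.418×0.73 + 0.406×4.35 + 0.216×5.88 = 4.341
R = 4.587/4.341 = 1.057 J/s

1.057 J/s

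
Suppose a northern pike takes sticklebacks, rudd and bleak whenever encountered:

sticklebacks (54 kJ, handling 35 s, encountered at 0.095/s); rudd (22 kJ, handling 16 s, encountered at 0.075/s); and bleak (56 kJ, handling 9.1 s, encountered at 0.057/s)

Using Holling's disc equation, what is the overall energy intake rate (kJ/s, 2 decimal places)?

1.65 kJ/s

R = Σλ_iE_i / (1 + Σλ_ih_i)
Numerator: 0.095×54 + 0.075×22 + 0.057×56 = 9.972
Denominator: 1 + 0.095×35 + 0.075×16 + 0.057×9.1 = 6.044
R = 9.972/6.044 = 1.65 kJ/s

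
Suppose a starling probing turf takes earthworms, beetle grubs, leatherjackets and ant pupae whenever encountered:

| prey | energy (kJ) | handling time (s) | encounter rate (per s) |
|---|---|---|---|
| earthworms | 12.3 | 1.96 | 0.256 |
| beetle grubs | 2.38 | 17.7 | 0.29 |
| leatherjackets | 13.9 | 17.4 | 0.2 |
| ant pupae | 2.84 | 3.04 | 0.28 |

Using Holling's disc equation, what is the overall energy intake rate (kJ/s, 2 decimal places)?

0.68 kJ/s

R = (0.256×12.3 + 0.29×2.38 + 0.2×13.9 + 0.28×2.84) / (1 + 0.256×1.96 + 0.29×17.7 + 0.2×17.4 + 0.28×3.04) = 7.414/10.97 = 0.6761 kJ/s.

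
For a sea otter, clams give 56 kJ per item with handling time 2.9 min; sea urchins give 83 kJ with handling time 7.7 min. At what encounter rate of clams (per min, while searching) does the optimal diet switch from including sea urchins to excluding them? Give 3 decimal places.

0.436 per min

Drop sea urchins once their profitability E₂/h₂ falls below the rate achievable on clams alone: E₂/h₂ = λE₁/(1 + λh₁).
Solve for λ: λE₁h₂ = E₂(1 + λh₁) → λ(E₁h₂ − E₂h₁) = E₂ → λ = E₂/(E₁h₂ − E₂h₁).
λ = 83/(56×7.7 − 83×2.9) = 83/190.5 = 0.4357 per min.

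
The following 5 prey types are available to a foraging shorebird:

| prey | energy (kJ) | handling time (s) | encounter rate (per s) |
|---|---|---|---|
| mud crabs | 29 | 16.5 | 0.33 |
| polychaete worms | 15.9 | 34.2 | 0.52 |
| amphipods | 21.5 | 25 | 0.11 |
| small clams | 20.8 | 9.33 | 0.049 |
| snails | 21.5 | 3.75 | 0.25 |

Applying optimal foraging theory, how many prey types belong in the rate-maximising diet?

E/h in descending order: snails 5.73, small clams 2.23, mud crabs 1.76, amphipods 0.86, polychaete worms 0.465 kJ/s. The optimal diet is the largest prefix of this list for which every included type satisfies E_i/h_i > R on the types above it.
Rate on top 1: 2.774. small clams: 2.23 < 2.774 → exclude; stop.
Optimal diet: snails — 1 of 5 types.

1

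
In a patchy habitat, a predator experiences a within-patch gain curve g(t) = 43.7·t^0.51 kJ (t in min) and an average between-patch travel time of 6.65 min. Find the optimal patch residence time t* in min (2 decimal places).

By the marginal value theorem, leave when the instantaneous gain rate g'(t) equals the habitat-wide average g(t)/(T + t).
g'(t) = 0.51·43.7·t^-0.49. Setting 0.51·43.7·t^-0.49 = 43.7·t^0.51/(6.65+t) gives 0.51(6.65+t) = t, so 0.49·t = 0.51×6.65.
t* = 0.51×6.65/0.49 = 6.921 min.

6.92 min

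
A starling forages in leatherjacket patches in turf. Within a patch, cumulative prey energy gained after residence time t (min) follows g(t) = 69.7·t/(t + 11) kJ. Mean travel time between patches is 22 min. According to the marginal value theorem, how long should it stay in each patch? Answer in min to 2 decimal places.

By the marginal value theorem, leave when the instantaneous gain rate g'(t) equals the habitat-wide average g(t)/(T + t).
g'(t) = 69.7·11/(t + 11)². Setting 69.7·11/(t+11)² = 69.7t/[(t+11)(22+t)] gives 11(22+t) = t(t+11), so t² = 11×22 = 242.
t* = √242 = 15.56 min.

15.56 min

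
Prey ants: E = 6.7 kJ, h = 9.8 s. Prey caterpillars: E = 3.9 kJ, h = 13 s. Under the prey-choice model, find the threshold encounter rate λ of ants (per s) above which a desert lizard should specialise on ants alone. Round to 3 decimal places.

At the threshold, the rate on ants alone equals the profitability of caterpillars: λ·6.7/(1 + λ·9.8) = 3.9/13 = 0.3.
Rearranging, λ(6.7 − 0.3×9.8) = 0.3, so λ = 0.3/3.76 = 0.07979 per s.

0.080 per s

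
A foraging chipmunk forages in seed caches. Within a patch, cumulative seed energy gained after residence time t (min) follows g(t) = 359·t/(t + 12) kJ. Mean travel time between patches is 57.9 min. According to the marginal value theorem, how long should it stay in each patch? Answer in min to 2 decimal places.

By the marginal value theorem, leave when the instantaneous gain rate g'(t) equals the habitat-wide average g(t)/(T + t).
g'(t) = 359·12/(t + 12)². Setting 359·12/(t+12)² = 359t/[(t+12)(57.9+t)] gives 12(57.9+t) = t(t+12), so t² = 12×57.9 = 694.8.
t* = √694.8 = 26.36 min.

26.36 min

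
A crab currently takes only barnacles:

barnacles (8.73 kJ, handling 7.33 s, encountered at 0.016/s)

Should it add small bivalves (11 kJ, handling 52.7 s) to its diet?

Yes

On barnacles alone, R = ΣλE/(1+Σλh) = 0.1397/1.117 = 0.125 kJ/s.
small bivalves: E/h = 11/52.7 = 0.2087 kJ/s.
0.2087 > 0.125, so adding small bivalves raises the average — include it.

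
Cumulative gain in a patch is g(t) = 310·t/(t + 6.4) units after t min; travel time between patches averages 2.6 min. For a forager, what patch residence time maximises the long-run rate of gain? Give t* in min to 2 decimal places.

Optimal t* satisfies g'(t*) = g(t*)/(T + t*).
g'(t) = 310·6.4/(t + 6.4)². Setting 310·6.4/(t+6.4)² = 310t/[(t+6.4)(2.6+t)] gives 6.4(2.6+t) = t(t+6.4), so t² = 6.4×2.6 = 16.64.
t* = √16.64 = 4.079 min.

4.08 min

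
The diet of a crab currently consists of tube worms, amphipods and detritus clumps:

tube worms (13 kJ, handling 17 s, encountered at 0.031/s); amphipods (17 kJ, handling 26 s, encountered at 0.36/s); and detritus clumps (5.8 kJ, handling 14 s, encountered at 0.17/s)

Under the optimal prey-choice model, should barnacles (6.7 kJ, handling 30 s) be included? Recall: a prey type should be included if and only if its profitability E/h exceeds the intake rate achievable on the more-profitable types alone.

No

Current rate: (0.031×13 + 0.36×17 + 0.17×5.8)/(1 + 0.031×17 + 0.36×26 + 0.17×14) = 0.566 kJ/s.
barnacles: E/h = 6.7/30 = 0.2233 kJ/s.
0.2233 < 0.566, so adding barnacles would lower the average — exclude it.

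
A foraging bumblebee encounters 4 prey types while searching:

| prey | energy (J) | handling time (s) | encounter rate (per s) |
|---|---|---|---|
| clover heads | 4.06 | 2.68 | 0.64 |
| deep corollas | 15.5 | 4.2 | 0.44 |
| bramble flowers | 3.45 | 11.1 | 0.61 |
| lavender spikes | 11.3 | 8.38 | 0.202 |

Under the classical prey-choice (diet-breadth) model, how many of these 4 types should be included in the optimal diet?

Rank by E/h (J/s): deep corollas 3.69, clover heads 1.51, lavender spikes 1.35, bramble flowers 0.311. Include each in turn until the next type's E/h falls below the running intake rate.
Rate on top 1: 2.395. clover heads: 1.51 < 2.395 → exclude; stop.
Optimal diet: deep corollas — 1 of 4 types.

1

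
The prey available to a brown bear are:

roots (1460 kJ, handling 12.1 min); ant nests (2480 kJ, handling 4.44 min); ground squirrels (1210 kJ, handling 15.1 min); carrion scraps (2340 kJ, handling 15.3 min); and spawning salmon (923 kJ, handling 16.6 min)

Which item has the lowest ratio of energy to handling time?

Profitability E/h (kJ/min): roots = 1460/12.1 = 121, ant nests = 2480/4.44 = 559, ground squirrels = 1210/15.1 = 80.1, carrion scraps = 2340/15.3 = 153, spawning salmon = 923/16.6 = 55.6.
Ranked: ant nests > carrion scraps > roots > ground squirrels > spawning salmon.

spawning salmon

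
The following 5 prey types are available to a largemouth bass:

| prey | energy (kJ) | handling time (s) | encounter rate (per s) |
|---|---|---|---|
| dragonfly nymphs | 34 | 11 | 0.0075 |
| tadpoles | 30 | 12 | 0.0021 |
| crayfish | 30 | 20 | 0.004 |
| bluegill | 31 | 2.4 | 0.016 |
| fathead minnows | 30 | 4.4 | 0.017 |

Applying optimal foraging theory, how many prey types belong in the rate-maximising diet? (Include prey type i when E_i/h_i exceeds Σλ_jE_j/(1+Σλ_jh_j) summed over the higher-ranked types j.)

5

Profitabilities (E/h, kJ/s): bluegill 12.9, fathead minnows 6.82, dragonfly nymphs 3.09, tadpoles 2.5, crayfish 1.5. Add prey in this order while the next type's profitability exceeds the intake rate on those already taken.
Rate on top 1: 0.4777. fathead minnows: 6.82 > 0.4777 → include.
Rate on top 2: 0.9037. dragonfly nymphs: 3.09 > 0.9037 → include.
Rate on top 3: 1.055. tadpoles: 2.5 > 1.055 → include.
Rate on top 4: 1.084. crayfish: 1.5 > 1.084 → include.
Optimal diet: bluegill, fathead minnows, dragonfly nymphs, tadpoles, crayfish — 5 of 5 types.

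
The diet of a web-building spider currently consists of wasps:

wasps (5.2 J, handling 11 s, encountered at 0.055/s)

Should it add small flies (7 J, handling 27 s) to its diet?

On wasps alone, R = ΣλE/(1+Σλh) = 0.286/1.605 = 0.1782 J/s.
Profitability of small flies: 7/27 = 0.2593 J/s.
Since 0.2593 > R, including small flies increases the long-run rate.

Yes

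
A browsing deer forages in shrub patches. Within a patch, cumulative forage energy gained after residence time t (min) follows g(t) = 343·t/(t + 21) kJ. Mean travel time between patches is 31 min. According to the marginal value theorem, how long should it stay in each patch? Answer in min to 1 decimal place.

25.5 min

By the marginal value theorem, leave when the instantaneous gain rate g'(t) equals the habitat-wide average g(t)/(T + t).
g'(t) = 343·21/(t + 21)². Setting 343·21/(t+21)² = 343t/[(t+21)(31+t)] gives 21(31+t) = t(t+21), so t² = 21×31 = 651.
t* = √651 = 25.51 min.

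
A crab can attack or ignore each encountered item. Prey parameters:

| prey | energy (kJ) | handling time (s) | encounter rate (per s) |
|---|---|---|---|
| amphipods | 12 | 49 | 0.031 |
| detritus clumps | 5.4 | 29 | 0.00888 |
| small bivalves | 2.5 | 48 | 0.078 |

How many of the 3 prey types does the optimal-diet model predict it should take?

Rank by E/h (kJ/s): amphipods 0.245, detritus clumps 0.186, small bivalves 0.0521. Include each in turn until the next type's E/h falls below the running intake rate.
Rate on top 1: 0.1477. detritus clumps: 0.186 > 0.1477 → include.
Rate on top 2: 0.1513. small bivalves: 0.0521 < 0.1513 → exclude; stop.
Optimal diet: amphipods, detritus clumps — 2 of 3 types.

2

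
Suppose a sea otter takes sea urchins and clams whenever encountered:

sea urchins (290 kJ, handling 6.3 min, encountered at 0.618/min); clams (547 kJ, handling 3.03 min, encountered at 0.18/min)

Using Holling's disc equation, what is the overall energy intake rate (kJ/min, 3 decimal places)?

Energy encountered per unit search time: 0.618×290 + 0.18×547 = 277.7 kJ/min.
Handling time per unit search time: 0.618×6.3 + 0.18×3.03 = 4.439.
Rate = 277.7/(1 + 4.439) = 51.06 kJ/min.

51.055 kJ/min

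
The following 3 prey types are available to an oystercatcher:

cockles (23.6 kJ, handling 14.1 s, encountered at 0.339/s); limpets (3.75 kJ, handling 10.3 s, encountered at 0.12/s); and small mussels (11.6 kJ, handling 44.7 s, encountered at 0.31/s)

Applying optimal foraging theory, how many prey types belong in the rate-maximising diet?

Rank by E/h (kJ/s): cockles 1.67, limpets 0.364, small mussels 0.26. Include each in turn until the next type's E/h falls below the running intake rate.
Rate on top 1: 1.384. limpets: 0.364 < 1.384 → exclude; stop.
Optimal diet: cockles — 1 of 3 types.

1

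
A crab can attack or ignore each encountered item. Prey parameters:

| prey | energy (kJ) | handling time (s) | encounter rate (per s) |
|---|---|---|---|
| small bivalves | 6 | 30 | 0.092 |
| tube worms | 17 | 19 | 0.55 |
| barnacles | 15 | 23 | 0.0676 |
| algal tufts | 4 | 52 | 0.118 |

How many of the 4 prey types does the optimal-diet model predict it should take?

1

Rank by E/h (kJ/s): tube worms 0.895, barnacles 0.652, small bivalves 0.2, algal tufts 0.0769. Include each in turn until the next type's E/h falls below the running intake rate.
Rate on top 1: 0.8166. barnacles: 0.652 < 0.8166 → exclude; stop.
Optimal diet: tube worms — 1 of 4 types.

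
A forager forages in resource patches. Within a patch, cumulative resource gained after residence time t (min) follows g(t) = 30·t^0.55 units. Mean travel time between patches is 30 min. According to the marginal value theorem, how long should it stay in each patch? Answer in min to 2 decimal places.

36.67 min

Optimal t* satisfies g'(t*) = g(t*)/(T + t*).
g'(t) = 0.55·30·t^-0.45. Setting 0.55·30·t^-0.45 = 30·t^0.55/(30+t) gives 0.55(30+t) = t, so 0.45·t = 0.55×30.
t* = 0.55×30/0.45 = 36.67 min.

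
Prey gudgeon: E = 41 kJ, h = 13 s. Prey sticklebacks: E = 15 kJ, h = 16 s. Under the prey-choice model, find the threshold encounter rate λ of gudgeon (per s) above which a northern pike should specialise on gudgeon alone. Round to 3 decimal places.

Drop sticklebacks once their profitability E₂/h₂ falls below the rate achievable on gudgeon alone: E₂/h₂ = λE₁/(1 + λh₁).
Solve for λ: λE₁h₂ = E₂(1 + λh₁) → λ(E₁h₂ − E₂h₁) = E₂ → λ = E₂/(E₁h₂ − E₂h₁).
λ = 15/(41×16 − 15×13) = 15/461 = 0.03254 per s.

0.033 per s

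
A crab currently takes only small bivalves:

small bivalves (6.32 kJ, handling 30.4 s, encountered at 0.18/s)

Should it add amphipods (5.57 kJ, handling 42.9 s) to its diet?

No

Intake rate on the current diet: R = (0.18×6.32) / (1 + 0.18×30.4) = 1.138/6.472 = 0.1758 kJ/s.
amphipods: E/h = 5.57/42.9 = 0.1298 kJ/s.
0.1298 < 0.1758, so adding amphipods would lower the average — exclude it.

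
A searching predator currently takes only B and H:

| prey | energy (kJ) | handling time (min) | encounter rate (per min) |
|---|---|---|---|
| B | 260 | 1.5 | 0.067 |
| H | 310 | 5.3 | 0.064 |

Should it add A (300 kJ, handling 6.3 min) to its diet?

On B and H alone, R = ΣλE/(1+Σλh) = 37.26/1.44 = 25.88 kJ/min.
A: E/h = 300/6.3 = 47.62 kJ/min.
47.62 > 25.88, so adding A raises the average — include it.

Yes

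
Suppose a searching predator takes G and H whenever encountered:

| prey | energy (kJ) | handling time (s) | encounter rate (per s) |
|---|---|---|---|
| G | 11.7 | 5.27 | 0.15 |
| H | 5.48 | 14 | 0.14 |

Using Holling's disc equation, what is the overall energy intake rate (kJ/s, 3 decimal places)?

0.672 kJ/s

Energy encountered per unit search time: 0.15×11.7 + 0.14×5.48 = 2.522 kJ/s.
Handling time per unit search time: 0.15×5.27 + 0.14×14 = 2.751.
Rate = 2.522/(1 + 2.751) = 0.6725 kJ/s.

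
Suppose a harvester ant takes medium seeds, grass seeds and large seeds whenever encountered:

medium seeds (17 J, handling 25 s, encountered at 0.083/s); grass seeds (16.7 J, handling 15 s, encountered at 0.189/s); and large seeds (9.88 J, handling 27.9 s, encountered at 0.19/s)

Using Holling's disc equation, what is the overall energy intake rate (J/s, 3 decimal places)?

0.575 J/s

Energy encountered per unit search time: 0.083×17 + 0.189×16.7 + 0.19×9.88 = 6.444 J/s.
Handling time per unit search time: 0.083×25 + 0.189×15 + 0.19×27.9 = 10.21.
Rate = 6.444/(1 + 10.21) = 0.5748 J/s.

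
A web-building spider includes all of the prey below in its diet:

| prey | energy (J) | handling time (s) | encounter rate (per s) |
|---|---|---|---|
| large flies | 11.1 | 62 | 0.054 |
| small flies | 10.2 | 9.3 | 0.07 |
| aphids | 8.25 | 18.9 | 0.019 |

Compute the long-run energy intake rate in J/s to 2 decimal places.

0.27 J/s

Energy encountered per unit search time: 0.054×11.1 + 0.07×10.2 + 0.019×8.25 = 1.47 J/s.
Handling time per unit search time: 0.054×62 + 0.07×9.3 + 0.019×18.9 = 4.358.
Rate = 1.47/(1 + 4.358) = 0.2744 J/s.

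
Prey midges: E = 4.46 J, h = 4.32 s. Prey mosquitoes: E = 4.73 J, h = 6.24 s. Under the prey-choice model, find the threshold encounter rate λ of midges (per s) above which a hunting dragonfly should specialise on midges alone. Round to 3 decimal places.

The zero-one rule: include mosquitoes iff E₂/h₂ > λE₁/(1+λh₁). Equality gives the switch point.
λE₁h₂ = E₂ + λE₂h₁ ⇒ λ = E₂/(E₁h₂ − E₂h₁) = 4.73/(27.83 − 20.43) = 0.6395 per s.

0.639 per s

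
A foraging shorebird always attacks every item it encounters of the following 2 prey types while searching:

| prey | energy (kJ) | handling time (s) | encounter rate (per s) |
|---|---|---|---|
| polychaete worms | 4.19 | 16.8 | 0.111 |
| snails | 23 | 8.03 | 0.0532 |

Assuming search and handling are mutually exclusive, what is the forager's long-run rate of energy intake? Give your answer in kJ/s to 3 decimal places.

0.513 kJ/s

R = (0.111×4.19 + 0.0532×23) / (1 + 0.111×16.8 + 0.0532×8.03) = 1.689/3.292 = 0.513 kJ/s.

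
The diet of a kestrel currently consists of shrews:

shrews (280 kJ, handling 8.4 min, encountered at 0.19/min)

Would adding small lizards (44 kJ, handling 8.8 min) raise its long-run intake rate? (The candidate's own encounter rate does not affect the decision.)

No

Intake rate on the current diet: R = (0.19×280) / (1 + 0.19×8.4) = 53.2/2.596 = 20.49 kJ/min.
small lizards: E/h = 44/8.8 = 5 kJ/min.
5 < 20.49, so adding small lizards would lower the average — exclude it.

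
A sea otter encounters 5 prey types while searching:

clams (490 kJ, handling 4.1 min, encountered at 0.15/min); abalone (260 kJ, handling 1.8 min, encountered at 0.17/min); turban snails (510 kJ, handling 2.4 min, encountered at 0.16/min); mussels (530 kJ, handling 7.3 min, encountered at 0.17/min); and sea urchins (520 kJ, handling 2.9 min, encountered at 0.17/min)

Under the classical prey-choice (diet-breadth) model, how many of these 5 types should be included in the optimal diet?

4

E/h in descending order: turban snails 212, sea urchins 179, abalone 144, clams 120, mussels 72.6 kJ/min. The optimal diet is the largest prefix of this list for which every included type satisfies E_i/h_i > R on the types above it.
Rate on top 1: 58.96. sea urchins: 179 > 58.96 → include.
Rate on top 2: 90.57. abalone: 144 > 90.57 → include.
Rate on top 3: 98.12. clams: 120 > 98.12 → include.
Rate on top 4: 102.8. mussels: 72.6 < 102.8 → exclude; stop.
Optimal diet: turban snails, sea urchins, abalone, clams — 4 of 5 types.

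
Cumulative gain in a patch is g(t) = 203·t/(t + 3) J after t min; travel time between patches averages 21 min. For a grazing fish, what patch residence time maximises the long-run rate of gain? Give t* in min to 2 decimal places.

By the marginal value theorem, leave when the instantaneous gain rate g'(t) equals the habitat-wide average g(t)/(T + t).
g'(t) = 203·3/(t + 3)². Setting 203·3/(t+3)² = 203t/[(t+3)(21+t)] gives 3(21+t) = t(t+3), so t² = 3×21 = 63.
t* = √63 = 7.937 min.

7.94 min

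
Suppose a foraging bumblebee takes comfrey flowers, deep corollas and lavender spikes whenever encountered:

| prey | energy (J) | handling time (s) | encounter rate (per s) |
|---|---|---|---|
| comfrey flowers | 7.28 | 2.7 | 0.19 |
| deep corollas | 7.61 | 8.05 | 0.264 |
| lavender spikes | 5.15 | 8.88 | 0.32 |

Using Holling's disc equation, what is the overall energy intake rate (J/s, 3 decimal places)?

Energy encountered per unit search time: 0.19×7.28 + 0.264×7.61 + 0.32×5.15 = 5.04 J/s.
Handling time per unit search time: 0.19×2.7 + 0.264×8.05 + 0.32×8.88 = 5.48.
Rate = 5.04/(1 + 5.48) = 0.7778 J/s.

0.778 J/s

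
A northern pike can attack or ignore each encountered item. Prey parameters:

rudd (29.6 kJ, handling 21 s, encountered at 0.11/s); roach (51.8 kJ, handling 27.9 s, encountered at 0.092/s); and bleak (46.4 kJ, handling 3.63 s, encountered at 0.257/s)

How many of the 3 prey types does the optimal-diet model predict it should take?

Rank by E/h (kJ/s): bleak 12.8, roach 1.86, rudd 1.41. Include each in turn until the next type's E/h falls below the running intake rate.
Rate on top 1: 6.169. roach: 1.86 < 6.169 → exclude; stop.
Optimal diet: bleak — 1 of 3 types.

1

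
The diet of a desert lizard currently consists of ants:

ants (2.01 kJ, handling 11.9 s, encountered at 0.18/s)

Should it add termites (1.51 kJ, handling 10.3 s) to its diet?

Yes

On ants alone, R = ΣλE/(1+Σλh) = 0.3618/3.142 = 0.1151 kJ/s.
Profitability of termites: 1.51/10.3 = 0.1466 kJ/s.
0.1466 > 0.1151, so adding termites raises the average — include it.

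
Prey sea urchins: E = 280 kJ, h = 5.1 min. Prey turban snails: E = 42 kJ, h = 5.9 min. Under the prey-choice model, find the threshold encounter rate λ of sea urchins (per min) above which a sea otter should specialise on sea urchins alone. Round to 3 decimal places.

0.029 per min

At the threshold, the rate on sea urchins alone equals the profitability of turban snails: λ·280/(1 + λ·5.1) = 42/5.9 = 7.119.
Rearranging, λ(280 − 7.119×5.1) = 7.119, so λ = 7.119/243.7 = 0.02921 per min.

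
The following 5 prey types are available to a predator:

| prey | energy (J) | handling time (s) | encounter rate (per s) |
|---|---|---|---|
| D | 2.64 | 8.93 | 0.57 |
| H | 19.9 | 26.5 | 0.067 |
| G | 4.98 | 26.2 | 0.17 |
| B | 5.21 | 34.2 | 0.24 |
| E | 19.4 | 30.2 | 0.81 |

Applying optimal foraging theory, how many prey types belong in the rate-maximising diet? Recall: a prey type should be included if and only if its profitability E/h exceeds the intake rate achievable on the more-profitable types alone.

2

E/h in descending order: H 0.751, E 0.642, D 0.296, G 0.19, B 0.152 J/s. The optimal diet is the largest prefix of this list for which every included type satisfies E_i/h_i > R on the types above it.
Rate on top 1: 0.4804. E: 0.642 > 0.4804 → include.
Rate on top 2: 0.6259. D: 0.296 < 0.6259 → exclude; stop.
Optimal diet: H, E — 2 of 5 types.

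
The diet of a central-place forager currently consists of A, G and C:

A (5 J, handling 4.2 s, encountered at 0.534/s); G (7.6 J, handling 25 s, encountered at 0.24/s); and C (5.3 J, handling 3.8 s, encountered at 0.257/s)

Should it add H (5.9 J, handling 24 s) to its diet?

On A, G and C alone, R = ΣλE/(1+Σλh) = 5.856/10.22 = 0.573 J/s.
H: E/h = 5.9/24 = 0.2458 J/s.
Since 0.2458 < R, time spent handling H is better spent searching.

No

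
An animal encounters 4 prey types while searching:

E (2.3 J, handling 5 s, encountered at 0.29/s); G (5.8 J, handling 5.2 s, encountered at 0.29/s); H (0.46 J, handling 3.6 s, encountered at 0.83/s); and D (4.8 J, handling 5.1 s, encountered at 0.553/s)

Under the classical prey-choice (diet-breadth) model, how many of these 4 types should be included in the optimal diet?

Rank by E/h (J/s): G 1.12, D 0.941, E 0.46, H 0.128. Include each in turn until the next type's E/h falls below the running intake rate.
Rate on top 1: 0.6707. D: 0.941 > 0.6707 → include.
Rate on top 2: 0.8138. E: 0.46 < 0.8138 → exclude; stop.
Optimal diet: G, D — 2 of 4 types.

2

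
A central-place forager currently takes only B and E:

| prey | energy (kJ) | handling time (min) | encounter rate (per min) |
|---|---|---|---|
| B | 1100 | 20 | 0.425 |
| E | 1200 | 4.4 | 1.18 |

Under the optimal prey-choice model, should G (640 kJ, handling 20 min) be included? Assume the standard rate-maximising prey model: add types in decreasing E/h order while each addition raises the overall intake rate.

No

On B and E alone, R = ΣλE/(1+Σλh) = 1884/14.69 = 128.2 kJ/min.
G: E/h = 640/20 = 32 kJ/min.
32 < 128.2, so adding G would lower the average — exclude it.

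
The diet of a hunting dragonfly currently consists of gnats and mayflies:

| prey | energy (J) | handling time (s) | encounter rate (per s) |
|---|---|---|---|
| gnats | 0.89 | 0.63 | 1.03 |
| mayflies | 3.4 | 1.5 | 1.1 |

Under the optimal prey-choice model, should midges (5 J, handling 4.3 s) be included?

Intake rate on the current diet: R = (1.03×0.89 + 1.1×3.4) / (1 + 1.03×0.63 + 1.1×1.5) = 4.657/3.299 = 1.412 J/s.
Profitability of midges: 5/4.3 = 1.163 J/s.
1.163 < 1.412, so adding midges would lower the average — exclude it.

No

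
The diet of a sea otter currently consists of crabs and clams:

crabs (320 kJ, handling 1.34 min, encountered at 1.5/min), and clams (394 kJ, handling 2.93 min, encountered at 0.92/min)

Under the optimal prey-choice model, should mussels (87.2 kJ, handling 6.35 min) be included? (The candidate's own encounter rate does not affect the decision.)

No

Current rate: (1.5×320 + 0.92×394)/(1 + 1.5×1.34 + 0.92×2.93) = 147.7 kJ/min.
mussels: E/h = 87.2/6.35 = 13.73 kJ/min.
13.73 < 147.7, so adding mussels would lower the average — exclude it.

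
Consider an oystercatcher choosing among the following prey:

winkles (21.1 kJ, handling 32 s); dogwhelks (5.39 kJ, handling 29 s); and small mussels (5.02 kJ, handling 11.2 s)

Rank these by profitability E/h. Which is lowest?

dogwhelks

Profitability E/h (kJ/s): winkles = 21.1/32 = 0.659, dogwhelks = 5.39/29 = 0.186, small mussels = 5.02/11.2 = 0.448.
Ranked: winkles > small mussels > dogwhelks.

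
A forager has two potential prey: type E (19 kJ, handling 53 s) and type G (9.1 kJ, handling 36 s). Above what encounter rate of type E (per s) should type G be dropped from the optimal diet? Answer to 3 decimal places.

The zero-one rule: include type G iff E₂/h₂ > λE₁/(1+λh₁). Equality gives the switch point.
λE₁h₂ = E₂ + λE₂h₁ ⇒ λ = E₂/(E₁h₂ − E₂h₁) = 9.1/(684 − 482.3) = 0.04512 per s.

0.045 per s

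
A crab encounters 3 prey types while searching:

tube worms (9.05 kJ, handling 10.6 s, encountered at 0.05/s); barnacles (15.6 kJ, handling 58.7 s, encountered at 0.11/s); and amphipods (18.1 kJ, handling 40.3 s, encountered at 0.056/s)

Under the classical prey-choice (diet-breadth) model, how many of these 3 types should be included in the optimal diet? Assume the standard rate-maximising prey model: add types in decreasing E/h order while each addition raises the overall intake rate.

2

Profitabilities (E/h, kJ/s): tube worms 0.854, amphipods 0.449, barnacles 0.266. Add prey in this order while the next type's profitability exceeds the intake rate on those already taken.
Rate on top 1: 0.2958. amphipods: 0.449 > 0.2958 → include.
Rate on top 2: 0.3872. barnacles: 0.266 < 0.3872 → exclude; stop.
Optimal diet: tube worms, amphipods — 2 of 3 types.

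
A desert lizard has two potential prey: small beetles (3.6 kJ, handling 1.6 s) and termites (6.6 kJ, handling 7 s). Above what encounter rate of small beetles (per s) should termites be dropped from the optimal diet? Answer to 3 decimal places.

The zero-one rule: include termites iff E₂/h₂ > λE₁/(1+λh₁). Equality gives the switch point.
λE₁h₂ = E₂ + λE₂h₁ ⇒ λ = E₂/(E₁h₂ − E₂h₁) = 6.6/(25.2 − 10.56) = 0.4508 per s.

0.451 per s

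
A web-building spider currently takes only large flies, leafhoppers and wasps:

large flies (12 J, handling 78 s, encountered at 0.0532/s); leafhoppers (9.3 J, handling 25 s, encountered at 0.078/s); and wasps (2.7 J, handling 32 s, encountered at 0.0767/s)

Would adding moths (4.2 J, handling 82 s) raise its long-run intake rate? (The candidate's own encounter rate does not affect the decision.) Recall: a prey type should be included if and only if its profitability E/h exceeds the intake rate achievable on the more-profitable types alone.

Current rate: (0.0532×12 + 0.078×9.3 + 0.0767×2.7)/(1 + 0.0532×78 + 0.078×25 + 0.0767×32) = 0.1644 J/s.
Profitability of moths: 4.2/82 = 0.05122 J/s.
Since 0.05122 < R, time spent handling moths is better spent searching.

No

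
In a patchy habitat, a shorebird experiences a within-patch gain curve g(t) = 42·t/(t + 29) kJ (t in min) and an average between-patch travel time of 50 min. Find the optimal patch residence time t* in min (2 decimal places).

Maximise g(t)/(T+t): set derivative to zero → g'(t)(T+t) = g(t).
g'(t) = 42·29/(t + 29)². Setting 42·29/(t+29)² = 42t/[(t+29)(50+t)] gives 29(50+t) = t(t+29), so t² = 29×50 = 1450.
t* = √1450 = 38.08 min.

38.08 min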